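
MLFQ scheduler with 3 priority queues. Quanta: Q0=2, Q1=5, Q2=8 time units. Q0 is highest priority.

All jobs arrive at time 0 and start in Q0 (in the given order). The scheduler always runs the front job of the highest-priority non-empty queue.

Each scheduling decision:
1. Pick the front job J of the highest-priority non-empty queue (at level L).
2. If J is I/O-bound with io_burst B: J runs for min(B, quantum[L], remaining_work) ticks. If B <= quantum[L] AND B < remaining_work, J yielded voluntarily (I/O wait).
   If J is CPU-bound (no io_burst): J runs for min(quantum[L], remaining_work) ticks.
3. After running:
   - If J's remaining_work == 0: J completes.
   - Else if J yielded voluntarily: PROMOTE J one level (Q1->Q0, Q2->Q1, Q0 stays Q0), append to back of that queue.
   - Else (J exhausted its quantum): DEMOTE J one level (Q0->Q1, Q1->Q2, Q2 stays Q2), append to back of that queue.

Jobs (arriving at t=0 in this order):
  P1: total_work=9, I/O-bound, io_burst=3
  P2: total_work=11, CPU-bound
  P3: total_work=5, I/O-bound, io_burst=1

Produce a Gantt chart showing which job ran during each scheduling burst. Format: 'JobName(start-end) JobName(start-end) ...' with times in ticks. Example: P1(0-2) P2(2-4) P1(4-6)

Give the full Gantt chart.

t=0-2: P1@Q0 runs 2, rem=7, quantum used, demote→Q1. Q0=[P2,P3] Q1=[P1] Q2=[]
t=2-4: P2@Q0 runs 2, rem=9, quantum used, demote→Q1. Q0=[P3] Q1=[P1,P2] Q2=[]
t=4-5: P3@Q0 runs 1, rem=4, I/O yield, promote→Q0. Q0=[P3] Q1=[P1,P2] Q2=[]
t=5-6: P3@Q0 runs 1, rem=3, I/O yield, promote→Q0. Q0=[P3] Q1=[P1,P2] Q2=[]
t=6-7: P3@Q0 runs 1, rem=2, I/O yield, promote→Q0. Q0=[P3] Q1=[P1,P2] Q2=[]
t=7-8: P3@Q0 runs 1, rem=1, I/O yield, promote→Q0. Q0=[P3] Q1=[P1,P2] Q2=[]
t=8-9: P3@Q0 runs 1, rem=0, completes. Q0=[] Q1=[P1,P2] Q2=[]
t=9-12: P1@Q1 runs 3, rem=4, I/O yield, promote→Q0. Q0=[P1] Q1=[P2] Q2=[]
t=12-14: P1@Q0 runs 2, rem=2, quantum used, demote→Q1. Q0=[] Q1=[P2,P1] Q2=[]
t=14-19: P2@Q1 runs 5, rem=4, quantum used, demote→Q2. Q0=[] Q1=[P1] Q2=[P2]
t=19-21: P1@Q1 runs 2, rem=0, completes. Q0=[] Q1=[] Q2=[P2]
t=21-25: P2@Q2 runs 4, rem=0, completes. Q0=[] Q1=[] Q2=[]

Answer: P1(0-2) P2(2-4) P3(4-5) P3(5-6) P3(6-7) P3(7-8) P3(8-9) P1(9-12) P1(12-14) P2(14-19) P1(19-21) P2(21-25)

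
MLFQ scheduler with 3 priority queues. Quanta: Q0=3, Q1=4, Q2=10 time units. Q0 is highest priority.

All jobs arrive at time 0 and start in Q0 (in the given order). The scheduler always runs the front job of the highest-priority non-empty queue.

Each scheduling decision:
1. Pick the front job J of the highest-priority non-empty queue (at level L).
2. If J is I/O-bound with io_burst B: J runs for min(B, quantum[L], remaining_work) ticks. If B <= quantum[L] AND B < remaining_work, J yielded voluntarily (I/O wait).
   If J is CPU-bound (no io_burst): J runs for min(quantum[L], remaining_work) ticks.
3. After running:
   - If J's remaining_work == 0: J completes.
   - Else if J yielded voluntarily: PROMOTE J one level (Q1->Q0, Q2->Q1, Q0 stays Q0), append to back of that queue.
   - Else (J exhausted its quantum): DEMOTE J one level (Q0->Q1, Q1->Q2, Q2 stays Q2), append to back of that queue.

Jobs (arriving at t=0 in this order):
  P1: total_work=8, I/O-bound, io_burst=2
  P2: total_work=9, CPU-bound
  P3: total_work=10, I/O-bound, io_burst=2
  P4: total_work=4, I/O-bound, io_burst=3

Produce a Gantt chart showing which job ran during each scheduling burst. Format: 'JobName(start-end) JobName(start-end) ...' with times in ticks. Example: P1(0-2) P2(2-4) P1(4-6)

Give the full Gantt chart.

Answer: P1(0-2) P2(2-5) P3(5-7) P4(7-10) P1(10-12) P3(12-14) P4(14-15) P1(15-17) P3(17-19) P1(19-21) P3(21-23) P3(23-25) P2(25-29) P2(29-31)

Derivation:
t=0-2: P1@Q0 runs 2, rem=6, I/O yield, promote→Q0. Q0=[P2,P3,P4,P1] Q1=[] Q2=[]
t=2-5: P2@Q0 runs 3, rem=6, quantum used, demote→Q1. Q0=[P3,P4,P1] Q1=[P2] Q2=[]
t=5-7: P3@Q0 runs 2, rem=8, I/O yield, promote→Q0. Q0=[P4,P1,P3] Q1=[P2] Q2=[]
t=7-10: P4@Q0 runs 3, rem=1, I/O yield, promote→Q0. Q0=[P1,P3,P4] Q1=[P2] Q2=[]
t=10-12: P1@Q0 runs 2, rem=4, I/O yield, promote→Q0. Q0=[P3,P4,P1] Q1=[P2] Q2=[]
t=12-14: P3@Q0 runs 2, rem=6, I/O yield, promote→Q0. Q0=[P4,P1,P3] Q1=[P2] Q2=[]
t=14-15: P4@Q0 runs 1, rem=0, completes. Q0=[P1,P3] Q1=[P2] Q2=[]
t=15-17: P1@Q0 runs 2, rem=2, I/O yield, promote→Q0. Q0=[P3,P1] Q1=[P2] Q2=[]
t=17-19: P3@Q0 runs 2, rem=4, I/O yield, promote→Q0. Q0=[P1,P3] Q1=[P2] Q2=[]
t=19-21: P1@Q0 runs 2, rem=0, completes. Q0=[P3] Q1=[P2] Q2=[]
t=21-23: P3@Q0 runs 2, rem=2, I/O yield, promote→Q0. Q0=[P3] Q1=[P2] Q2=[]
t=23-25: P3@Q0 runs 2, rem=0, completes. Q0=[] Q1=[P2] Q2=[]
t=25-29: P2@Q1 runs 4, rem=2, quantum used, demote→Q2. Q0=[] Q1=[] Q2=[P2]
t=29-31: P2@Q2 runs 2, rem=0, completes. Q0=[] Q1=[] Q2=[]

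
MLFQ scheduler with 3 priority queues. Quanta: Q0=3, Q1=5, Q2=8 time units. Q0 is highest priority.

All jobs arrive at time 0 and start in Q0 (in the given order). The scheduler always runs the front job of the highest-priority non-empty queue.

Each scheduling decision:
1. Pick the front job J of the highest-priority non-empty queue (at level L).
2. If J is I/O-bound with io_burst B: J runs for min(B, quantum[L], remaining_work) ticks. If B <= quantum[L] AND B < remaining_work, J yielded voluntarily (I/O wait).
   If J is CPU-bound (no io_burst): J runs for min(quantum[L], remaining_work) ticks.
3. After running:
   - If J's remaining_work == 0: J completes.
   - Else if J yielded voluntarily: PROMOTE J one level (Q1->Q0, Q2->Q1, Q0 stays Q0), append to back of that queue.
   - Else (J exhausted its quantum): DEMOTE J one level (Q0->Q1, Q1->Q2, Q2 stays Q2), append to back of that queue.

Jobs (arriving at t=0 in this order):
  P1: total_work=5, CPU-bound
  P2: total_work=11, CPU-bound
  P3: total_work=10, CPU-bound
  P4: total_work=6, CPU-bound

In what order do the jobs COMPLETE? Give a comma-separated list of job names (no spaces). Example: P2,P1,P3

Answer: P1,P4,P2,P3

Derivation:
t=0-3: P1@Q0 runs 3, rem=2, quantum used, demote→Q1. Q0=[P2,P3,P4] Q1=[P1] Q2=[]
t=3-6: P2@Q0 runs 3, rem=8, quantum used, demote→Q1. Q0=[P3,P4] Q1=[P1,P2] Q2=[]
t=6-9: P3@Q0 runs 3, rem=7, quantum used, demote→Q1. Q0=[P4] Q1=[P1,P2,P3] Q2=[]
t=9-12: P4@Q0 runs 3, rem=3, quantum used, demote→Q1. Q0=[] Q1=[P1,P2,P3,P4] Q2=[]
t=12-14: P1@Q1 runs 2, rem=0, completes. Q0=[] Q1=[P2,P3,P4] Q2=[]
t=14-19: P2@Q1 runs 5, rem=3, quantum used, demote→Q2. Q0=[] Q1=[P3,P4] Q2=[P2]
t=19-24: P3@Q1 runs 5, rem=2, quantum used, demote→Q2. Q0=[] Q1=[P4] Q2=[P2,P3]
t=24-27: P4@Q1 runs 3, rem=0, completes. Q0=[] Q1=[] Q2=[P2,P3]
t=27-30: P2@Q2 runs 3, rem=0, completes. Q0=[] Q1=[] Q2=[P3]
t=30-32: P3@Q2 runs 2, rem=0, completes. Q0=[] Q1=[] Q2=[]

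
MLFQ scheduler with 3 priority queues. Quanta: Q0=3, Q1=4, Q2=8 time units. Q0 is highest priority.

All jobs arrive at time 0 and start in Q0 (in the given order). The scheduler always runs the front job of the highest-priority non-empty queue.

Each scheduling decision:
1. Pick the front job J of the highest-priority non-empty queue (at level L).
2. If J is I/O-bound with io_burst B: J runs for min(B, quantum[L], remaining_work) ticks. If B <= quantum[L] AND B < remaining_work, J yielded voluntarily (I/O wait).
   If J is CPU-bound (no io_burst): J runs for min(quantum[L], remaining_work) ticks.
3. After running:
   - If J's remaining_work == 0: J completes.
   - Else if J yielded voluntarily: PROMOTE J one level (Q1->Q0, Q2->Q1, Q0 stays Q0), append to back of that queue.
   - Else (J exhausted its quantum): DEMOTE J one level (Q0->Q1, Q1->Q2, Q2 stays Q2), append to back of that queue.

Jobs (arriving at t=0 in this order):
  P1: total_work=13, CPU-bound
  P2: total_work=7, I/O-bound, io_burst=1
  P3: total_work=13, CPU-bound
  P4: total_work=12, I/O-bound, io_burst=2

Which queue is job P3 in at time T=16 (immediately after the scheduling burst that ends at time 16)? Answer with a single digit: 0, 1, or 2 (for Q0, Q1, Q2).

Answer: 1

Derivation:
t=0-3: P1@Q0 runs 3, rem=10, quantum used, demote→Q1. Q0=[P2,P3,P4] Q1=[P1] Q2=[]
t=3-4: P2@Q0 runs 1, rem=6, I/O yield, promote→Q0. Q0=[P3,P4,P2] Q1=[P1] Q2=[]
t=4-7: P3@Q0 runs 3, rem=10, quantum used, demote→Q1. Q0=[P4,P2] Q1=[P1,P3] Q2=[]
t=7-9: P4@Q0 runs 2, rem=10, I/O yield, promote→Q0. Q0=[P2,P4] Q1=[P1,P3] Q2=[]
t=9-10: P2@Q0 runs 1, rem=5, I/O yield, promote→Q0. Q0=[P4,P2] Q1=[P1,P3] Q2=[]
t=10-12: P4@Q0 runs 2, rem=8, I/O yield, promote→Q0. Q0=[P2,P4] Q1=[P1,P3] Q2=[]
t=12-13: P2@Q0 runs 1, rem=4, I/O yield, promote→Q0. Q0=[P4,P2] Q1=[P1,P3] Q2=[]
t=13-15: P4@Q0 runs 2, rem=6, I/O yield, promote→Q0. Q0=[P2,P4] Q1=[P1,P3] Q2=[]
t=15-16: P2@Q0 runs 1, rem=3, I/O yield, promote→Q0. Q0=[P4,P2] Q1=[P1,P3] Q2=[]
t=16-18: P4@Q0 runs 2, rem=4, I/O yield, promote→Q0. Q0=[P2,P4] Q1=[P1,P3] Q2=[]
t=18-19: P2@Q0 runs 1, rem=2, I/O yield, promote→Q0. Q0=[P4,P2] Q1=[P1,P3] Q2=[]
t=19-21: P4@Q0 runs 2, rem=2, I/O yield, promote→Q0. Q0=[P2,P4] Q1=[P1,P3] Q2=[]
t=21-22: P2@Q0 runs 1, rem=1, I/O yield, promote→Q0. Q0=[P4,P2] Q1=[P1,P3] Q2=[]
t=22-24: P4@Q0 runs 2, rem=0, completes. Q0=[P2] Q1=[P1,P3] Q2=[]
t=24-25: P2@Q0 runs 1, rem=0, completes. Q0=[] Q1=[P1,P3] Q2=[]
t=25-29: P1@Q1 runs 4, rem=6, quantum used, demote→Q2. Q0=[] Q1=[P3] Q2=[P1]
t=29-33: P3@Q1 runs 4, rem=6, quantum used, demote→Q2. Q0=[] Q1=[] Q2=[P1,P3]
t=33-39: P1@Q2 runs 6, rem=0, completes. Q0=[] Q1=[] Q2=[P3]
t=39-45: P3@Q2 runs 6, rem=0, completes. Q0=[] Q1=[] Q2=[]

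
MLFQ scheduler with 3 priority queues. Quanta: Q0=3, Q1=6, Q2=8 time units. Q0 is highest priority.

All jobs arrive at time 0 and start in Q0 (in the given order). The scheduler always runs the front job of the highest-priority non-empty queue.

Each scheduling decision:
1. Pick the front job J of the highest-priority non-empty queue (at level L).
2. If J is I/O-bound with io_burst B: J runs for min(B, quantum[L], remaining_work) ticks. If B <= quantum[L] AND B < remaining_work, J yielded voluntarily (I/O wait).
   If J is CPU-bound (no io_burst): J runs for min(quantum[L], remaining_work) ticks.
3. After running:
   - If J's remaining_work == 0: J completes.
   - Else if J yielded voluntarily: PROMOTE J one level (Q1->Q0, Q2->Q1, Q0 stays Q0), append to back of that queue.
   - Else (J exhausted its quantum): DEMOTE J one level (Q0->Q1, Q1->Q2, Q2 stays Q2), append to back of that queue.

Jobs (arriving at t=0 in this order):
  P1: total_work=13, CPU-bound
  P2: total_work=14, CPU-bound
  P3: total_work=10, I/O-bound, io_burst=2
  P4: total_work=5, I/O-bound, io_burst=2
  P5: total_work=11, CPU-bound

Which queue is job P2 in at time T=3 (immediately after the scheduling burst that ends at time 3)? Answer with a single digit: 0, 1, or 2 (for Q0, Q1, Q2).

Answer: 0

Derivation:
t=0-3: P1@Q0 runs 3, rem=10, quantum used, demote→Q1. Q0=[P2,P3,P4,P5] Q1=[P1] Q2=[]
t=3-6: P2@Q0 runs 3, rem=11, quantum used, demote→Q1. Q0=[P3,P4,P5] Q1=[P1,P2] Q2=[]
t=6-8: P3@Q0 runs 2, rem=8, I/O yield, promote→Q0. Q0=[P4,P5,P3] Q1=[P1,P2] Q2=[]
t=8-10: P4@Q0 runs 2, rem=3, I/O yield, promote→Q0. Q0=[P5,P3,P4] Q1=[P1,P2] Q2=[]
t=10-13: P5@Q0 runs 3, rem=8, quantum used, demote→Q1. Q0=[P3,P4] Q1=[P1,P2,P5] Q2=[]
t=13-15: P3@Q0 runs 2, rem=6, I/O yield, promote→Q0. Q0=[P4,P3] Q1=[P1,P2,P5] Q2=[]
t=15-17: P4@Q0 runs 2, rem=1, I/O yield, promote→Q0. Q0=[P3,P4] Q1=[P1,P2,P5] Q2=[]
t=17-19: P3@Q0 runs 2, rem=4, I/O yield, promote→Q0. Q0=[P4,P3] Q1=[P1,P2,P5] Q2=[]
t=19-20: P4@Q0 runs 1, rem=0, completes. Q0=[P3] Q1=[P1,P2,P5] Q2=[]
t=20-22: P3@Q0 runs 2, rem=2, I/O yield, promote→Q0. Q0=[P3] Q1=[P1,P2,P5] Q2=[]
t=22-24: P3@Q0 runs 2, rem=0, completes. Q0=[] Q1=[P1,P2,P5] Q2=[]
t=24-30: P1@Q1 runs 6, rem=4, quantum used, demote→Q2. Q0=[] Q1=[P2,P5] Q2=[P1]
t=30-36: P2@Q1 runs 6, rem=5, quantum used, demote→Q2. Q0=[] Q1=[P5] Q2=[P1,P2]
t=36-42: P5@Q1 runs 6, rem=2, quantum used, demote→Q2. Q0=[] Q1=[] Q2=[P1,P2,P5]
t=42-46: P1@Q2 runs 4, rem=0, completes. Q0=[] Q1=[] Q2=[P2,P5]
t=46-51: P2@Q2 runs 5, rem=0, completes. Q0=[] Q1=[] Q2=[P5]
t=51-53: P5@Q2 runs 2, rem=0, completes. Q0=[] Q1=[] Q2=[]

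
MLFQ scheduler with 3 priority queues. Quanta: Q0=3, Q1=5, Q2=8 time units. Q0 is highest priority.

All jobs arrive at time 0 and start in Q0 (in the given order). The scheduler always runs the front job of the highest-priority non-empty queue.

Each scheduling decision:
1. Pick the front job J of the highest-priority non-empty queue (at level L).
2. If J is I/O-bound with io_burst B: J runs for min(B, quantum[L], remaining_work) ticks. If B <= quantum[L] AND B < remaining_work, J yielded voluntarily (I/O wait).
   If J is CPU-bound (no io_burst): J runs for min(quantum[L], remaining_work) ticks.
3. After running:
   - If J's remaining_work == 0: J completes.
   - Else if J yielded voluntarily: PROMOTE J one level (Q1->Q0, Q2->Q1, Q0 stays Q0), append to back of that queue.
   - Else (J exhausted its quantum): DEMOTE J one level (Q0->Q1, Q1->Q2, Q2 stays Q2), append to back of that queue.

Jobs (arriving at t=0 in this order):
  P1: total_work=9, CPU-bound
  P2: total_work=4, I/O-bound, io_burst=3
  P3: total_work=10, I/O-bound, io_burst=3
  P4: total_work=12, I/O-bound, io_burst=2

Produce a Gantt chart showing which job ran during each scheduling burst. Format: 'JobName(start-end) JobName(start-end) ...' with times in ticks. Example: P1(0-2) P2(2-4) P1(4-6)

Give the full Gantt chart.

Answer: P1(0-3) P2(3-6) P3(6-9) P4(9-11) P2(11-12) P3(12-15) P4(15-17) P3(17-20) P4(20-22) P3(22-23) P4(23-25) P4(25-27) P4(27-29) P1(29-34) P1(34-35)

Derivation:
t=0-3: P1@Q0 runs 3, rem=6, quantum used, demote→Q1. Q0=[P2,P3,P4] Q1=[P1] Q2=[]
t=3-6: P2@Q0 runs 3, rem=1, I/O yield, promote→Q0. Q0=[P3,P4,P2] Q1=[P1] Q2=[]
t=6-9: P3@Q0 runs 3, rem=7, I/O yield, promote→Q0. Q0=[P4,P2,P3] Q1=[P1] Q2=[]
t=9-11: P4@Q0 runs 2, rem=10, I/O yield, promote→Q0. Q0=[P2,P3,P4] Q1=[P1] Q2=[]
t=11-12: P2@Q0 runs 1, rem=0, completes. Q0=[P3,P4] Q1=[P1] Q2=[]
t=12-15: P3@Q0 runs 3, rem=4, I/O yield, promote→Q0. Q0=[P4,P3] Q1=[P1] Q2=[]
t=15-17: P4@Q0 runs 2, rem=8, I/O yield, promote→Q0. Q0=[P3,P4] Q1=[P1] Q2=[]
t=17-20: P3@Q0 runs 3, rem=1, I/O yield, promote→Q0. Q0=[P4,P3] Q1=[P1] Q2=[]
t=20-22: P4@Q0 runs 2, rem=6, I/O yield, promote→Q0. Q0=[P3,P4] Q1=[P1] Q2=[]
t=22-23: P3@Q0 runs 1, rem=0, completes. Q0=[P4] Q1=[P1] Q2=[]
t=23-25: P4@Q0 runs 2, rem=4, I/O yield, promote→Q0. Q0=[P4] Q1=[P1] Q2=[]
t=25-27: P4@Q0 runs 2, rem=2, I/O yield, promote→Q0. Q0=[P4] Q1=[P1] Q2=[]
t=27-29: P4@Q0 runs 2, rem=0, completes. Q0=[] Q1=[P1] Q2=[]
t=29-34: P1@Q1 runs 5, rem=1, quantum used, demote→Q2. Q0=[] Q1=[] Q2=[P1]
t=34-35: P1@Q2 runs 1, rem=0, completes. Q0=[] Q1=[] Q2=[]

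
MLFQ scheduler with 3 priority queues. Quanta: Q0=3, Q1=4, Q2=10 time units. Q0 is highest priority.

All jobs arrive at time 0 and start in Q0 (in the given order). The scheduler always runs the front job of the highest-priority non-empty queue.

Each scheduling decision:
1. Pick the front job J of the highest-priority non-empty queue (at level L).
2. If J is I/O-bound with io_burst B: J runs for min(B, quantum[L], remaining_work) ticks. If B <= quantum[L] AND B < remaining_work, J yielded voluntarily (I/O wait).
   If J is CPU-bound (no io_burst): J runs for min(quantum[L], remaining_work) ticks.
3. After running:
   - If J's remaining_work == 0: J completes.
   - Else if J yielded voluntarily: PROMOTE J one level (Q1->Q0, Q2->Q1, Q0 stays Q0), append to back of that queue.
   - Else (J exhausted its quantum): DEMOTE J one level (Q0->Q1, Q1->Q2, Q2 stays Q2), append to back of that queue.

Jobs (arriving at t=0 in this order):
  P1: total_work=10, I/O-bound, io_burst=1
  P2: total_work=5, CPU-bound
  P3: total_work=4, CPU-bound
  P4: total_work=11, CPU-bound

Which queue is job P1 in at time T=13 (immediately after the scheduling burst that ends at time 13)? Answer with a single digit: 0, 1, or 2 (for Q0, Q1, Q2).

Answer: 0

Derivation:
t=0-1: P1@Q0 runs 1, rem=9, I/O yield, promote→Q0. Q0=[P2,P3,P4,P1] Q1=[] Q2=[]
t=1-4: P2@Q0 runs 3, rem=2, quantum used, demote→Q1. Q0=[P3,P4,P1] Q1=[P2] Q2=[]
t=4-7: P3@Q0 runs 3, rem=1, quantum used, demote→Q1. Q0=[P4,P1] Q1=[P2,P3] Q2=[]
t=7-10: P4@Q0 runs 3, rem=8, quantum used, demote→Q1. Q0=[P1] Q1=[P2,P3,P4] Q2=[]
t=10-11: P1@Q0 runs 1, rem=8, I/O yield, promote→Q0. Q0=[P1] Q1=[P2,P3,P4] Q2=[]
t=11-12: P1@Q0 runs 1, rem=7, I/O yield, promote→Q0. Q0=[P1] Q1=[P2,P3,P4] Q2=[]
t=12-13: P1@Q0 runs 1, rem=6, I/O yield, promote→Q0. Q0=[P1] Q1=[P2,P3,P4] Q2=[]
t=13-14: P1@Q0 runs 1, rem=5, I/O yield, promote→Q0. Q0=[P1] Q1=[P2,P3,P4] Q2=[]
t=14-15: P1@Q0 runs 1, rem=4, I/O yield, promote→Q0. Q0=[P1] Q1=[P2,P3,P4] Q2=[]
t=15-16: P1@Q0 runs 1, rem=3, I/O yield, promote→Q0. Q0=[P1] Q1=[P2,P3,P4] Q2=[]
t=16-17: P1@Q0 runs 1, rem=2, I/O yield, promote→Q0. Q0=[P1] Q1=[P2,P3,P4] Q2=[]
t=17-18: P1@Q0 runs 1, rem=1, I/O yield, promote→Q0. Q0=[P1] Q1=[P2,P3,P4] Q2=[]
t=18-19: P1@Q0 runs 1, rem=0, completes. Q0=[] Q1=[P2,P3,P4] Q2=[]
t=19-21: P2@Q1 runs 2, rem=0, completes. Q0=[] Q1=[P3,P4] Q2=[]
t=21-22: P3@Q1 runs 1, rem=0, completes. Q0=[] Q1=[P4] Q2=[]
t=22-26: P4@Q1 runs 4, rem=4, quantum used, demote→Q2. Q0=[] Q1=[] Q2=[P4]
t=26-30: P4@Q2 runs 4, rem=0, completes. Q0=[] Q1=[] Q2=[]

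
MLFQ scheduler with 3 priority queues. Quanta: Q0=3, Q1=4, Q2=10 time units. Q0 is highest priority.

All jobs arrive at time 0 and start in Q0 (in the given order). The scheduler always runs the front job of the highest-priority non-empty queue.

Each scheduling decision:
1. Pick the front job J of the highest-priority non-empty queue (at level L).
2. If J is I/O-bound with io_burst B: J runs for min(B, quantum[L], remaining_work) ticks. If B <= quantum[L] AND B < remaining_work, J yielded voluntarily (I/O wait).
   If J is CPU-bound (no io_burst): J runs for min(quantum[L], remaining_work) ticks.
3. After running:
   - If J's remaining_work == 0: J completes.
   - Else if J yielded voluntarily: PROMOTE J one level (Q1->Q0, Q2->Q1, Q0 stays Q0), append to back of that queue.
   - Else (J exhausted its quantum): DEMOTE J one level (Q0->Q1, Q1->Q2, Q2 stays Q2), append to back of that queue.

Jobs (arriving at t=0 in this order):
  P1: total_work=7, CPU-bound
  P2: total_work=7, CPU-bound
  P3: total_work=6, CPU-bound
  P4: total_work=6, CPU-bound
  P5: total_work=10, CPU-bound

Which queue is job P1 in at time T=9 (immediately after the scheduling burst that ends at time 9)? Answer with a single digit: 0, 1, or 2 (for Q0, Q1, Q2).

t=0-3: P1@Q0 runs 3, rem=4, quantum used, demote→Q1. Q0=[P2,P3,P4,P5] Q1=[P1] Q2=[]
t=3-6: P2@Q0 runs 3, rem=4, quantum used, demote→Q1. Q0=[P3,P4,P5] Q1=[P1,P2] Q2=[]
t=6-9: P3@Q0 runs 3, rem=3, quantum used, demote→Q1. Q0=[P4,P5] Q1=[P1,P2,P3] Q2=[]
t=9-12: P4@Q0 runs 3, rem=3, quantum used, demote→Q1. Q0=[P5] Q1=[P1,P2,P3,P4] Q2=[]
t=12-15: P5@Q0 runs 3, rem=7, quantum used, demote→Q1. Q0=[] Q1=[P1,P2,P3,P4,P5] Q2=[]
t=15-19: P1@Q1 runs 4, rem=0, completes. Q0=[] Q1=[P2,P3,P4,P5] Q2=[]
t=19-23: P2@Q1 runs 4, rem=0, completes. Q0=[] Q1=[P3,P4,P5] Q2=[]
t=23-26: P3@Q1 runs 3, rem=0, completes. Q0=[] Q1=[P4,P5] Q2=[]
t=26-29: P4@Q1 runs 3, rem=0, completes. Q0=[] Q1=[P5] Q2=[]
t=29-33: P5@Q1 runs 4, rem=3, quantum used, demote→Q2. Q0=[] Q1=[] Q2=[P5]
t=33-36: P5@Q2 runs 3, rem=0, completes. Q0=[] Q1=[] Q2=[]

Answer: 1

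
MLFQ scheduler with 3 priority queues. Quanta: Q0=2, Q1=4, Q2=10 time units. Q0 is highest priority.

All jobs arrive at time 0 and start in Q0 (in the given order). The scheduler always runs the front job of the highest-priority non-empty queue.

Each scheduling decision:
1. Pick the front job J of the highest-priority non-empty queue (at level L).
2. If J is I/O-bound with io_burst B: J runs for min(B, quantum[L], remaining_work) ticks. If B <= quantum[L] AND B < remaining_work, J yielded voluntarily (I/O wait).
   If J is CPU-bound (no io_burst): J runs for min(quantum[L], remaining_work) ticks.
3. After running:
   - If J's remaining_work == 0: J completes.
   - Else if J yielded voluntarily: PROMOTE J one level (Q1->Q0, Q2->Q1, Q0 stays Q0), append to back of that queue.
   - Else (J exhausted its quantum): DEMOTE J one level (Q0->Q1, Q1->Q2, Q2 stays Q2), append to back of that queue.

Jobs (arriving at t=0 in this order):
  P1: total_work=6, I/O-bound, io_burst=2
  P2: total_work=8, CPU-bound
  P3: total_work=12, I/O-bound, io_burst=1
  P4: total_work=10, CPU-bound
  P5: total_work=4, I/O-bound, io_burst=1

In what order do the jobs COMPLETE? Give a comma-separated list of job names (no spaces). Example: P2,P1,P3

t=0-2: P1@Q0 runs 2, rem=4, I/O yield, promote→Q0. Q0=[P2,P3,P4,P5,P1] Q1=[] Q2=[]
t=2-4: P2@Q0 runs 2, rem=6, quantum used, demote→Q1. Q0=[P3,P4,P5,P1] Q1=[P2] Q2=[]
t=4-5: P3@Q0 runs 1, rem=11, I/O yield, promote→Q0. Q0=[P4,P5,P1,P3] Q1=[P2] Q2=[]
t=5-7: P4@Q0 runs 2, rem=8, quantum used, demote→Q1. Q0=[P5,P1,P3] Q1=[P2,P4] Q2=[]
t=7-8: P5@Q0 runs 1, rem=3, I/O yield, promote→Q0. Q0=[P1,P3,P5] Q1=[P2,P4] Q2=[]
t=8-10: P1@Q0 runs 2, rem=2, I/O yield, promote→Q0. Q0=[P3,P5,P1] Q1=[P2,P4] Q2=[]
t=10-11: P3@Q0 runs 1, rem=10, I/O yield, promote→Q0. Q0=[P5,P1,P3] Q1=[P2,P4] Q2=[]
t=11-12: P5@Q0 runs 1, rem=2, I/O yield, promote→Q0. Q0=[P1,P3,P5] Q1=[P2,P4] Q2=[]
t=12-14: P1@Q0 runs 2, rem=0, completes. Q0=[P3,P5] Q1=[P2,P4] Q2=[]
t=14-15: P3@Q0 runs 1, rem=9, I/O yield, promote→Q0. Q0=[P5,P3] Q1=[P2,P4] Q2=[]
t=15-16: P5@Q0 runs 1, rem=1, I/O yield, promote→Q0. Q0=[P3,P5] Q1=[P2,P4] Q2=[]
t=16-17: P3@Q0 runs 1, rem=8, I/O yield, promote→Q0. Q0=[P5,P3] Q1=[P2,P4] Q2=[]
t=17-18: P5@Q0 runs 1, rem=0, completes. Q0=[P3] Q1=[P2,P4] Q2=[]
t=18-19: P3@Q0 runs 1, rem=7, I/O yield, promote→Q0. Q0=[P3] Q1=[P2,P4] Q2=[]
t=19-20: P3@Q0 runs 1, rem=6, I/O yield, promote→Q0. Q0=[P3] Q1=[P2,P4] Q2=[]
t=20-21: P3@Q0 runs 1, rem=5, I/O yield, promote→Q0. Q0=[P3] Q1=[P2,P4] Q2=[]
t=21-22: P3@Q0 runs 1, rem=4, I/O yield, promote→Q0. Q0=[P3] Q1=[P2,P4] Q2=[]
t=22-23: P3@Q0 runs 1, rem=3, I/O yield, promote→Q0. Q0=[P3] Q1=[P2,P4] Q2=[]
t=23-24: P3@Q0 runs 1, rem=2, I/O yield, promote→Q0. Q0=[P3] Q1=[P2,P4] Q2=[]
t=24-25: P3@Q0 runs 1, rem=1, I/O yield, promote→Q0. Q0=[P3] Q1=[P2,P4] Q2=[]
t=25-26: P3@Q0 runs 1, rem=0, completes. Q0=[] Q1=[P2,P4] Q2=[]
t=26-30: P2@Q1 runs 4, rem=2, quantum used, demote→Q2. Q0=[] Q1=[P4] Q2=[P2]
t=30-34: P4@Q1 runs 4, rem=4, quantum used, demote→Q2. Q0=[] Q1=[] Q2=[P2,P4]
t=34-36: P2@Q2 runs 2, rem=0, completes. Q0=[] Q1=[] Q2=[P4]
t=36-40: P4@Q2 runs 4, rem=0, completes. Q0=[] Q1=[] Q2=[]

Answer: P1,P5,P3,P2,P4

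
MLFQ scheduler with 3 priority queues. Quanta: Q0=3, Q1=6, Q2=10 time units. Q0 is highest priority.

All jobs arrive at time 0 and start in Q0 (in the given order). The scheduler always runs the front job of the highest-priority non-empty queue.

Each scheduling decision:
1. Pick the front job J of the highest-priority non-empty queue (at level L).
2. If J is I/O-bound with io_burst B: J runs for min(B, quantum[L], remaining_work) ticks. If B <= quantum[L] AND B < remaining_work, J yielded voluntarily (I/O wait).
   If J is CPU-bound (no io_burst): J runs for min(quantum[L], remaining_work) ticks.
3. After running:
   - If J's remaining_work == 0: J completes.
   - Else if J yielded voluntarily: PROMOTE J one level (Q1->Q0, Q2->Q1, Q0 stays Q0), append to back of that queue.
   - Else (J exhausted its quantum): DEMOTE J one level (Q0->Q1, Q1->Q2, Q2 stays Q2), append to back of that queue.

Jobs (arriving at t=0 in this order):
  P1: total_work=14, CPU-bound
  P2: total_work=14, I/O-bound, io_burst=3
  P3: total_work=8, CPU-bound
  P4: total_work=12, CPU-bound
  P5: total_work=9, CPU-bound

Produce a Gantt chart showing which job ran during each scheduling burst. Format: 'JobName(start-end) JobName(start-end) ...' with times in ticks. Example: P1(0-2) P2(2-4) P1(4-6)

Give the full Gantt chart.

t=0-3: P1@Q0 runs 3, rem=11, quantum used, demote→Q1. Q0=[P2,P3,P4,P5] Q1=[P1] Q2=[]
t=3-6: P2@Q0 runs 3, rem=11, I/O yield, promote→Q0. Q0=[P3,P4,P5,P2] Q1=[P1] Q2=[]
t=6-9: P3@Q0 runs 3, rem=5, quantum used, demote→Q1. Q0=[P4,P5,P2] Q1=[P1,P3] Q2=[]
t=9-12: P4@Q0 runs 3, rem=9, quantum used, demote→Q1. Q0=[P5,P2] Q1=[P1,P3,P4] Q2=[]
t=12-15: P5@Q0 runs 3, rem=6, quantum used, demote→Q1. Q0=[P2] Q1=[P1,P3,P4,P5] Q2=[]
t=15-18: P2@Q0 runs 3, rem=8, I/O yield, promote→Q0. Q0=[P2] Q1=[P1,P3,P4,P5] Q2=[]
t=18-21: P2@Q0 runs 3, rem=5, I/O yield, promote→Q0. Q0=[P2] Q1=[P1,P3,P4,P5] Q2=[]
t=21-24: P2@Q0 runs 3, rem=2, I/O yield, promote→Q0. Q0=[P2] Q1=[P1,P3,P4,P5] Q2=[]
t=24-26: P2@Q0 runs 2, rem=0, completes. Q0=[] Q1=[P1,P3,P4,P5] Q2=[]
t=26-32: P1@Q1 runs 6, rem=5, quantum used, demote→Q2. Q0=[] Q1=[P3,P4,P5] Q2=[P1]
t=32-37: P3@Q1 runs 5, rem=0, completes. Q0=[] Q1=[P4,P5] Q2=[P1]
t=37-43: P4@Q1 runs 6, rem=3, quantum used, demote→Q2. Q0=[] Q1=[P5] Q2=[P1,P4]
t=43-49: P5@Q1 runs 6, rem=0, completes. Q0=[] Q1=[] Q2=[P1,P4]
t=49-54: P1@Q2 runs 5, rem=0, completes. Q0=[] Q1=[] Q2=[P4]
t=54-57: P4@Q2 runs 3, rem=0, completes. Q0=[] Q1=[] Q2=[]

Answer: P1(0-3) P2(3-6) P3(6-9) P4(9-12) P5(12-15) P2(15-18) P2(18-21) P2(21-24) P2(24-26) P1(26-32) P3(32-37) P4(37-43) P5(43-49) P1(49-54) P4(54-57)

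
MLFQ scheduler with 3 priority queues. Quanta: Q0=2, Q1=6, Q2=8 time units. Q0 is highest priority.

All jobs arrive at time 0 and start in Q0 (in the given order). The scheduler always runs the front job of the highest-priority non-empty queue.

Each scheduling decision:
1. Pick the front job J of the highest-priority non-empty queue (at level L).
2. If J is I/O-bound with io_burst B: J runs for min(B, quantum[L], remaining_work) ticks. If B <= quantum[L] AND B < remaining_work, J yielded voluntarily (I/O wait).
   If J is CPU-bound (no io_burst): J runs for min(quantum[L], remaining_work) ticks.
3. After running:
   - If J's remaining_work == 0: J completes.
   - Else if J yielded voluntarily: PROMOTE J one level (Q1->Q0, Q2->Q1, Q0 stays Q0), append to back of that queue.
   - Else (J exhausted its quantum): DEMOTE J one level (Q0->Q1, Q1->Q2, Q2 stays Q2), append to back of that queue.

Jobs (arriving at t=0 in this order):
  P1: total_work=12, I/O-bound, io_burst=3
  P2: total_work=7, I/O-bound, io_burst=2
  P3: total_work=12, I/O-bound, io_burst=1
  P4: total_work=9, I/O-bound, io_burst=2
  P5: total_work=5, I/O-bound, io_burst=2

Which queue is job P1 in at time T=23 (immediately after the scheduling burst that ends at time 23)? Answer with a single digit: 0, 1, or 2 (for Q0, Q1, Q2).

Answer: 1

Derivation:
t=0-2: P1@Q0 runs 2, rem=10, quantum used, demote→Q1. Q0=[P2,P3,P4,P5] Q1=[P1] Q2=[]
t=2-4: P2@Q0 runs 2, rem=5, I/O yield, promote→Q0. Q0=[P3,P4,P5,P2] Q1=[P1] Q2=[]
t=4-5: P3@Q0 runs 1, rem=11, I/O yield, promote→Q0. Q0=[P4,P5,P2,P3] Q1=[P1] Q2=[]
t=5-7: P4@Q0 runs 2, rem=7, I/O yield, promote→Q0. Q0=[P5,P2,P3,P4] Q1=[P1] Q2=[]
t=7-9: P5@Q0 runs 2, rem=3, I/O yield, promote→Q0. Q0=[P2,P3,P4,P5] Q1=[P1] Q2=[]
t=9-11: P2@Q0 runs 2, rem=3, I/O yield, promote→Q0. Q0=[P3,P4,P5,P2] Q1=[P1] Q2=[]
t=11-12: P3@Q0 runs 1, rem=10, I/O yield, promote→Q0. Q0=[P4,P5,P2,P3] Q1=[P1] Q2=[]
t=12-14: P4@Q0 runs 2, rem=5, I/O yield, promote→Q0. Q0=[P5,P2,P3,P4] Q1=[P1] Q2=[]
t=14-16: P5@Q0 runs 2, rem=1, I/O yield, promote→Q0. Q0=[P2,P3,P4,P5] Q1=[P1] Q2=[]
t=16-18: P2@Q0 runs 2, rem=1, I/O yield, promote→Q0. Q0=[P3,P4,P5,P2] Q1=[P1] Q2=[]
t=18-19: P3@Q0 runs 1, rem=9, I/O yield, promote→Q0. Q0=[P4,P5,P2,P3] Q1=[P1] Q2=[]
t=19-21: P4@Q0 runs 2, rem=3, I/O yield, promote→Q0. Q0=[P5,P2,P3,P4] Q1=[P1] Q2=[]
t=21-22: P5@Q0 runs 1, rem=0, completes. Q0=[P2,P3,P4] Q1=[P1] Q2=[]
t=22-23: P2@Q0 runs 1, rem=0, completes. Q0=[P3,P4] Q1=[P1] Q2=[]
t=23-24: P3@Q0 runs 1, rem=8, I/O yield, promote→Q0. Q0=[P4,P3] Q1=[P1] Q2=[]
t=24-26: P4@Q0 runs 2, rem=1, I/O yield, promote→Q0. Q0=[P3,P4] Q1=[P1] Q2=[]
t=26-27: P3@Q0 runs 1, rem=7, I/O yield, promote→Q0. Q0=[P4,P3] Q1=[P1] Q2=[]
t=27-28: P4@Q0 runs 1, rem=0, completes. Q0=[P3] Q1=[P1] Q2=[]
t=28-29: P3@Q0 runs 1, rem=6, I/O yield, promote→Q0. Q0=[P3] Q1=[P1] Q2=[]
t=29-30: P3@Q0 runs 1, rem=5, I/O yield, promote→Q0. Q0=[P3] Q1=[P1] Q2=[]
t=30-31: P3@Q0 runs 1, rem=4, I/O yield, promote→Q0. Q0=[P3] Q1=[P1] Q2=[]
t=31-32: P3@Q0 runs 1, rem=3, I/O yield, promote→Q0. Q0=[P3] Q1=[P1] Q2=[]
t=32-33: P3@Q0 runs 1, rem=2, I/O yield, promote→Q0. Q0=[P3] Q1=[P1] Q2=[]
t=33-34: P3@Q0 runs 1, rem=1, I/O yield, promote→Q0. Q0=[P3] Q1=[P1] Q2=[]
t=34-35: P3@Q0 runs 1, rem=0, completes. Q0=[] Q1=[P1] Q2=[]
t=35-38: P1@Q1 runs 3, rem=7, I/O yield, promote→Q0. Q0=[P1] Q1=[] Q2=[]
t=38-40: P1@Q0 runs 2, rem=5, quantum used, demote→Q1. Q0=[] Q1=[P1] Q2=[]
t=40-43: P1@Q1 runs 3, rem=2, I/O yield, promote→Q0. Q0=[P1] Q1=[] Q2=[]
t=43-45: P1@Q0 runs 2, rem=0, completes. Q0=[] Q1=[] Q2=[]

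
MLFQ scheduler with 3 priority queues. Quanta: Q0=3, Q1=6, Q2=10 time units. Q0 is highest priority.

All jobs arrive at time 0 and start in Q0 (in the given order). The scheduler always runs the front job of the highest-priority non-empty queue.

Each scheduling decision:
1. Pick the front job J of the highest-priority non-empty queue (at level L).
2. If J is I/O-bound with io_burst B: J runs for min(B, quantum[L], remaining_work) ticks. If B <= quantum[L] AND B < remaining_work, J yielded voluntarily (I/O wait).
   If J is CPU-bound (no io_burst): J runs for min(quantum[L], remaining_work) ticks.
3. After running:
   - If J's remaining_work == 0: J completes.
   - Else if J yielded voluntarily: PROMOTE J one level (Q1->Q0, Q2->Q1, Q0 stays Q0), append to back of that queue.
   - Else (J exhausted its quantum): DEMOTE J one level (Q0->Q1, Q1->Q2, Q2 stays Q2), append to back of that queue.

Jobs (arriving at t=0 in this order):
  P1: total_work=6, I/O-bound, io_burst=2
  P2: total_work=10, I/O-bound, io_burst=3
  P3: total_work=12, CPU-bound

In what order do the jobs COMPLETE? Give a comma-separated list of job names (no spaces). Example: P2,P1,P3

t=0-2: P1@Q0 runs 2, rem=4, I/O yield, promote→Q0. Q0=[P2,P3,P1] Q1=[] Q2=[]
t=2-5: P2@Q0 runs 3, rem=7, I/O yield, promote→Q0. Q0=[P3,P1,P2] Q1=[] Q2=[]
t=5-8: P3@Q0 runs 3, rem=9, quantum used, demote→Q1. Q0=[P1,P2] Q1=[P3] Q2=[]
t=8-10: P1@Q0 runs 2, rem=2, I/O yield, promote→Q0. Q0=[P2,P1] Q1=[P3] Q2=[]
t=10-13: P2@Q0 runs 3, rem=4, I/O yield, promote→Q0. Q0=[P1,P2] Q1=[P3] Q2=[]
t=13-15: P1@Q0 runs 2, rem=0, completes. Q0=[P2] Q1=[P3] Q2=[]
t=15-18: P2@Q0 runs 3, rem=1, I/O yield, promote→Q0. Q0=[P2] Q1=[P3] Q2=[]
t=18-19: P2@Q0 runs 1, rem=0, completes. Q0=[] Q1=[P3] Q2=[]
t=19-25: P3@Q1 runs 6, rem=3, quantum used, demote→Q2. Q0=[] Q1=[] Q2=[P3]
t=25-28: P3@Q2 runs 3, rem=0, completes. Q0=[] Q1=[] Q2=[]

Answer: P1,P2,P3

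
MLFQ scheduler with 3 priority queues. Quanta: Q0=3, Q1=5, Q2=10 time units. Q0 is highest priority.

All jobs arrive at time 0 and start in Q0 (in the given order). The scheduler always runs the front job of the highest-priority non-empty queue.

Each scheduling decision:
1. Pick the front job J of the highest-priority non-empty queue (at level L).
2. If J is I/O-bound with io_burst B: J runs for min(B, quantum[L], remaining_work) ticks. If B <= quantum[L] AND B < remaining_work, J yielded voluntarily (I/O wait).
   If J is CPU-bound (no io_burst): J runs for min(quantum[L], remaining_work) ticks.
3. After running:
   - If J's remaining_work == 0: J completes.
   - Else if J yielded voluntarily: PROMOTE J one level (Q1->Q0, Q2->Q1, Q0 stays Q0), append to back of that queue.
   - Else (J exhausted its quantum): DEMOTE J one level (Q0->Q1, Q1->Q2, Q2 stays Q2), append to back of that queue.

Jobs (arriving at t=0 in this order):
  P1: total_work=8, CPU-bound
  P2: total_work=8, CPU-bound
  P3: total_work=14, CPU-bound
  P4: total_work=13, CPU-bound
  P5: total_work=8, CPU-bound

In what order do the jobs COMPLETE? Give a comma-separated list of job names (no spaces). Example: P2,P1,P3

t=0-3: P1@Q0 runs 3, rem=5, quantum used, demote→Q1. Q0=[P2,P3,P4,P5] Q1=[P1] Q2=[]
t=3-6: P2@Q0 runs 3, rem=5, quantum used, demote→Q1. Q0=[P3,P4,P5] Q1=[P1,P2] Q2=[]
t=6-9: P3@Q0 runs 3, rem=11, quantum used, demote→Q1. Q0=[P4,P5] Q1=[P1,P2,P3] Q2=[]
t=9-12: P4@Q0 runs 3, rem=10, quantum used, demote→Q1. Q0=[P5] Q1=[P1,P2,P3,P4] Q2=[]
t=12-15: P5@Q0 runs 3, rem=5, quantum used, demote→Q1. Q0=[] Q1=[P1,P2,P3,P4,P5] Q2=[]
t=15-20: P1@Q1 runs 5, rem=0, completes. Q0=[] Q1=[P2,P3,P4,P5] Q2=[]
t=20-25: P2@Q1 runs 5, rem=0, completes. Q0=[] Q1=[P3,P4,P5] Q2=[]
t=25-30: P3@Q1 runs 5, rem=6, quantum used, demote→Q2. Q0=[] Q1=[P4,P5] Q2=[P3]
t=30-35: P4@Q1 runs 5, rem=5, quantum used, demote→Q2. Q0=[] Q1=[P5] Q2=[P3,P4]
t=35-40: P5@Q1 runs 5, rem=0, completes. Q0=[] Q1=[] Q2=[P3,P4]
t=40-46: P3@Q2 runs 6, rem=0, completes. Q0=[] Q1=[] Q2=[P4]
t=46-51: P4@Q2 runs 5, rem=0, completes. Q0=[] Q1=[] Q2=[]

Answer: P1,P2,P5,P3,P4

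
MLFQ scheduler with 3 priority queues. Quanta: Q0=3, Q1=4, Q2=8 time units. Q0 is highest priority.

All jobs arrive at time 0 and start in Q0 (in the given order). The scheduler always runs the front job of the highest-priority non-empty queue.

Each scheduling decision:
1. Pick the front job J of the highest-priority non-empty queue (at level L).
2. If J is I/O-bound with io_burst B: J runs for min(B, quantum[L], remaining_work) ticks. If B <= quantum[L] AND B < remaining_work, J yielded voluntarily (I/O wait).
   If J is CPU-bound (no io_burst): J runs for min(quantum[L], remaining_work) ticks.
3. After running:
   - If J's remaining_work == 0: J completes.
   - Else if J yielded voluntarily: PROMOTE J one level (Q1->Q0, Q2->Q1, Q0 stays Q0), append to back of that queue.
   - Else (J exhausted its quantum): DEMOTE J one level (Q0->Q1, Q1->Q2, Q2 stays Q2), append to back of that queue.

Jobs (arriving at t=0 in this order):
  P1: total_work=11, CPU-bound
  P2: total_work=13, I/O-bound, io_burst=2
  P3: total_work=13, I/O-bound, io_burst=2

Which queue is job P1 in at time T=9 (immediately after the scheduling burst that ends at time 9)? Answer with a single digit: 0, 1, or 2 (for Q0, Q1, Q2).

Answer: 1

Derivation:
t=0-3: P1@Q0 runs 3, rem=8, quantum used, demote→Q1. Q0=[P2,P3] Q1=[P1] Q2=[]
t=3-5: P2@Q0 runs 2, rem=11, I/O yield, promote→Q0. Q0=[P3,P2] Q1=[P1] Q2=[]
t=5-7: P3@Q0 runs 2, rem=11, I/O yield, promote→Q0. Q0=[P2,P3] Q1=[P1] Q2=[]
t=7-9: P2@Q0 runs 2, rem=9, I/O yield, promote→Q0. Q0=[P3,P2] Q1=[P1] Q2=[]
t=9-11: P3@Q0 runs 2, rem=9, I/O yield, promote→Q0. Q0=[P2,P3] Q1=[P1] Q2=[]
t=11-13: P2@Q0 runs 2, rem=7, I/O yield, promote→Q0. Q0=[P3,P2] Q1=[P1] Q2=[]
t=13-15: P3@Q0 runs 2, rem=7, I/O yield, promote→Q0. Q0=[P2,P3] Q1=[P1] Q2=[]
t=15-17: P2@Q0 runs 2, rem=5, I/O yield, promote→Q0. Q0=[P3,P2] Q1=[P1] Q2=[]
t=17-19: P3@Q0 runs 2, rem=5, I/O yield, promote→Q0. Q0=[P2,P3] Q1=[P1] Q2=[]
t=19-21: P2@Q0 runs 2, rem=3, I/O yield, promote→Q0. Q0=[P3,P2] Q1=[P1] Q2=[]
t=21-23: P3@Q0 runs 2, rem=3, I/O yield, promote→Q0. Q0=[P2,P3] Q1=[P1] Q2=[]
t=23-25: P2@Q0 runs 2, rem=1, I/O yield, promote→Q0. Q0=[P3,P2] Q1=[P1] Q2=[]
t=25-27: P3@Q0 runs 2, rem=1, I/O yield, promote→Q0. Q0=[P2,P3] Q1=[P1] Q2=[]
t=27-28: P2@Q0 runs 1, rem=0, completes. Q0=[P3] Q1=[P1] Q2=[]
t=28-29: P3@Q0 runs 1, rem=0, completes. Q0=[] Q1=[P1] Q2=[]
t=29-33: P1@Q1 runs 4, rem=4, quantum used, demote→Q2. Q0=[] Q1=[] Q2=[P1]
t=33-37: P1@Q2 runs 4, rem=0, completes. Q0=[] Q1=[] Q2=[]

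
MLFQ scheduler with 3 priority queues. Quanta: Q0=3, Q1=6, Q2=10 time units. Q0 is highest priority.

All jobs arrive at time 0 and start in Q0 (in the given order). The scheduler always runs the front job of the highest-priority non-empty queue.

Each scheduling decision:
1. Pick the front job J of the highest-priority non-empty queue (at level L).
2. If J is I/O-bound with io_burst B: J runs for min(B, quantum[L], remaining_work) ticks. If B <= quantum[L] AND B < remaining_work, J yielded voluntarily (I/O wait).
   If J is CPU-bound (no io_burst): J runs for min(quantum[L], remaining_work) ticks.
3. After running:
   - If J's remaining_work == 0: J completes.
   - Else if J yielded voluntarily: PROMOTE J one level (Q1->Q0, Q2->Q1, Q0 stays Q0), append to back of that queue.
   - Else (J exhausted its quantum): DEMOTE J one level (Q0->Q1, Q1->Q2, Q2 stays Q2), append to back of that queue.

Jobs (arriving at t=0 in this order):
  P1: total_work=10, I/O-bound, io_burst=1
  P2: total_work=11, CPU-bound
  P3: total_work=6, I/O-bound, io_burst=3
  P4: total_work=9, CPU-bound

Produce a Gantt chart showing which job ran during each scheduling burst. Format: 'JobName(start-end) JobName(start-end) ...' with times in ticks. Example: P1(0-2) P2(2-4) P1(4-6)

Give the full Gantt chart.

t=0-1: P1@Q0 runs 1, rem=9, I/O yield, promote→Q0. Q0=[P2,P3,P4,P1] Q1=[] Q2=[]
t=1-4: P2@Q0 runs 3, rem=8, quantum used, demote→Q1. Q0=[P3,P4,P1] Q1=[P2] Q2=[]
t=4-7: P3@Q0 runs 3, rem=3, I/O yield, promote→Q0. Q0=[P4,P1,P3] Q1=[P2] Q2=[]
t=7-10: P4@Q0 runs 3, rem=6, quantum used, demote→Q1. Q0=[P1,P3] Q1=[P2,P4] Q2=[]
t=10-11: P1@Q0 runs 1, rem=8, I/O yield, promote→Q0. Q0=[P3,P1] Q1=[P2,P4] Q2=[]
t=11-14: P3@Q0 runs 3, rem=0, completes. Q0=[P1] Q1=[P2,P4] Q2=[]
t=14-15: P1@Q0 runs 1, rem=7, I/O yield, promote→Q0. Q0=[P1] Q1=[P2,P4] Q2=[]
t=15-16: P1@Q0 runs 1, rem=6, I/O yield, promote→Q0. Q0=[P1] Q1=[P2,P4] Q2=[]
t=16-17: P1@Q0 runs 1, rem=5, I/O yield, promote→Q0. Q0=[P1] Q1=[P2,P4] Q2=[]
t=17-18: P1@Q0 runs 1, rem=4, I/O yield, promote→Q0. Q0=[P1] Q1=[P2,P4] Q2=[]
t=18-19: P1@Q0 runs 1, rem=3, I/O yield, promote→Q0. Q0=[P1] Q1=[P2,P4] Q2=[]
t=19-20: P1@Q0 runs 1, rem=2, I/O yield, promote→Q0. Q0=[P1] Q1=[P2,P4] Q2=[]
t=20-21: P1@Q0 runs 1, rem=1, I/O yield, promote→Q0. Q0=[P1] Q1=[P2,P4] Q2=[]
t=21-22: P1@Q0 runs 1, rem=0, completes. Q0=[] Q1=[P2,P4] Q2=[]
t=22-28: P2@Q1 runs 6, rem=2, quantum used, demote→Q2. Q0=[] Q1=[P4] Q2=[P2]
t=28-34: P4@Q1 runs 6, rem=0, completes. Q0=[] Q1=[] Q2=[P2]
t=34-36: P2@Q2 runs 2, rem=0, completes. Q0=[] Q1=[] Q2=[]

Answer: P1(0-1) P2(1-4) P3(4-7) P4(7-10) P1(10-11) P3(11-14) P1(14-15) P1(15-16) P1(16-17) P1(17-18) P1(18-19) P1(19-20) P1(20-21) P1(21-22) P2(22-28) P4(28-34) P2(34-36)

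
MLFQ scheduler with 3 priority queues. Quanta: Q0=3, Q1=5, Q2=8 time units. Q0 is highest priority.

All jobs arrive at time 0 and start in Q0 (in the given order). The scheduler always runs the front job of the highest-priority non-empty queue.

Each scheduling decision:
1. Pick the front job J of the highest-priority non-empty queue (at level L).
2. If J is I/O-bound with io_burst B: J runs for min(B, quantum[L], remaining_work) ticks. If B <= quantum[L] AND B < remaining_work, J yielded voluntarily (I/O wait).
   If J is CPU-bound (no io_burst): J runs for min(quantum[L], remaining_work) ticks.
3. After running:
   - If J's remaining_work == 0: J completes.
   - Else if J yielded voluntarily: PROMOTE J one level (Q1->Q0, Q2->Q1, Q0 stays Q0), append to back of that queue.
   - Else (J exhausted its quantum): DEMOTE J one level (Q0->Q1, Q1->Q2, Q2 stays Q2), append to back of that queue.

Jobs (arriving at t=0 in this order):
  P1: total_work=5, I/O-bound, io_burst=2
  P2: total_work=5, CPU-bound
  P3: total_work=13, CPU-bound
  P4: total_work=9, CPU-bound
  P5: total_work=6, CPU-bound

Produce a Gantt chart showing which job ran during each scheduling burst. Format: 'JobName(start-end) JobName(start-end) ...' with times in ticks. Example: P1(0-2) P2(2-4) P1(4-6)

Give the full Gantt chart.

Answer: P1(0-2) P2(2-5) P3(5-8) P4(8-11) P5(11-14) P1(14-16) P1(16-17) P2(17-19) P3(19-24) P4(24-29) P5(29-32) P3(32-37) P4(37-38)

Derivation:
t=0-2: P1@Q0 runs 2, rem=3, I/O yield, promote→Q0. Q0=[P2,P3,P4,P5,P1] Q1=[] Q2=[]
t=2-5: P2@Q0 runs 3, rem=2, quantum used, demote→Q1. Q0=[P3,P4,P5,P1] Q1=[P2] Q2=[]
t=5-8: P3@Q0 runs 3, rem=10, quantum used, demote→Q1. Q0=[P4,P5,P1] Q1=[P2,P3] Q2=[]
t=8-11: P4@Q0 runs 3, rem=6, quantum used, demote→Q1. Q0=[P5,P1] Q1=[P2,P3,P4] Q2=[]
t=11-14: P5@Q0 runs 3, rem=3, quantum used, demote→Q1. Q0=[P1] Q1=[P2,P3,P4,P5] Q2=[]
t=14-16: P1@Q0 runs 2, rem=1, I/O yield, promote→Q0. Q0=[P1] Q1=[P2,P3,P4,P5] Q2=[]
t=16-17: P1@Q0 runs 1, rem=0, completes. Q0=[] Q1=[P2,P3,P4,P5] Q2=[]
t=17-19: P2@Q1 runs 2, rem=0, completes. Q0=[] Q1=[P3,P4,P5] Q2=[]
t=19-24: P3@Q1 runs 5, rem=5, quantum used, demote→Q2. Q0=[] Q1=[P4,P5] Q2=[P3]
t=24-29: P4@Q1 runs 5, rem=1, quantum used, demote→Q2. Q0=[] Q1=[P5] Q2=[P3,P4]
t=29-32: P5@Q1 runs 3, rem=0, completes. Q0=[] Q1=[] Q2=[P3,P4]
t=32-37: P3@Q2 runs 5, rem=0, completes. Q0=[] Q1=[] Q2=[P4]
t=37-38: P4@Q2 runs 1, rem=0, completes. Q0=[] Q1=[] Q2=[]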